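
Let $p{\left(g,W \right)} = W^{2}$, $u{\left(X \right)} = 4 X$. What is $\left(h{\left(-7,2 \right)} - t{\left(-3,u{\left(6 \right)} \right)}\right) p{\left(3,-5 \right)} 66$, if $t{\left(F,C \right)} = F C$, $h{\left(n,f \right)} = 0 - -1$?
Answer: $120450$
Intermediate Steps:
$h{\left(n,f \right)} = 1$ ($h{\left(n,f \right)} = 0 + 1 = 1$)
$t{\left(F,C \right)} = C F$
$\left(h{\left(-7,2 \right)} - t{\left(-3,u{\left(6 \right)} \right)}\right) p{\left(3,-5 \right)} 66 = \left(1 - 4 \cdot 6 \left(-3\right)\right) \left(-5\right)^{2} \cdot 66 = \left(1 - 24 \left(-3\right)\right) 25 \cdot 66 = \left(1 - -72\right) 25 \cdot 66 = \left(1 + 72\right) 25 \cdot 66 = 73 \cdot 25 \cdot 66 = 1825 \cdot 66 = 120450$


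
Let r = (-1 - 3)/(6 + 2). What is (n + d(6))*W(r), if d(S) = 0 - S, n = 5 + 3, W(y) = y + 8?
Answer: 15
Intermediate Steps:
r = -½ (r = -4/8 = -4*⅛ = -½ ≈ -0.50000)
W(y) = 8 + y
n = 8
d(S) = -S
(n + d(6))*W(r) = (8 - 1*6)*(8 - ½) = (8 - 6)*(15/2) = 2*(15/2) = 15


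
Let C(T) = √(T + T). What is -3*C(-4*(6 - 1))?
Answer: -6*I*√10 ≈ -18.974*I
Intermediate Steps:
C(T) = √2*√T (C(T) = √(2*T) = √2*√T)
-3*C(-4*(6 - 1)) = -3*√2*√(-4*(6 - 1)) = -3*√2*√(-4*5) = -3*√2*√(-20) = -3*√2*2*I*√5 = -6*I*√10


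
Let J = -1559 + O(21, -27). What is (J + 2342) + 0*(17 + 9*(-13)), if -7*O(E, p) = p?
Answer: 5508/7 ≈ 786.86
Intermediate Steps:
O(E, p) = -p/7
J = -10886/7 (J = -1559 - ⅐*(-27) = -1559 + 27/7 = -10886/7 ≈ -1555.1)
(J + 2342) + 0*(17 + 9*(-13)) = (-10886/7 + 2342) + 0*(17 + 9*(-13)) = 5508/7 + 0*(17 - 117) = 5508/7 + 0*(-100) = 5508/7 + 0 = 5508/7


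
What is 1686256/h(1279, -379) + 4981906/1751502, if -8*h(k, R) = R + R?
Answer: 125700118813/7061907 ≈ 17800.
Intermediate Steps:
h(k, R) = -R/4 (h(k, R) = -(R + R)/8 = -R/4)
1686256/h(1279, -379) + 4981906/1751502 = 1686256/((-1/4*(-379))) + 4981906/1751502 = 1686256/(379/4) + 4981906*(1/1751502) = 1686256*(4/379) + 52999/18633 = 6745024/379 + 52999/18633 = 125700118813/7061907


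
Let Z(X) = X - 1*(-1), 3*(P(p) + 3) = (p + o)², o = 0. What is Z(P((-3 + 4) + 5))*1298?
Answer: 12980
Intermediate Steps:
P(p) = -3 + p²/3 (P(p) = -3 + (p + 0)²/3 = -3 + p²/3)
Z(X) = 1 + X (Z(X) = X + 1 = 1 + X)
Z(P((-3 + 4) + 5))*1298 = (1 + (-3 + ((-3 + 4) + 5)²/3))*1298 = (1 + (-3 + (1 + 5)²/3))*1298 = (1 + (-3 + (⅓)*6²))*1298 = (1 + (-3 + (⅓)*36))*1298 = (1 + (-3 + 12))*1298 = (1 + 9)*1298 = 10*1298 = 12980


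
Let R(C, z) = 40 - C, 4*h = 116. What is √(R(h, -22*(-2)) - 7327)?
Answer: 2*I*√1829 ≈ 85.534*I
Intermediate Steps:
h = 29 (h = (¼)*116 = 29)
√(R(h, -22*(-2)) - 7327) = √((40 - 1*29) - 7327) = √((40 - 29) - 7327) = √(11 - 7327) = √(-7316) = 2*I*√1829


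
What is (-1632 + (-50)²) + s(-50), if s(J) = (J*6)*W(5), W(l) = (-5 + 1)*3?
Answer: 4468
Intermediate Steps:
W(l) = -12 (W(l) = -4*3 = -12)
s(J) = -72*J (s(J) = (J*6)*(-12) = (6*J)*(-12) = -72*J)
(-1632 + (-50)²) + s(-50) = (-1632 + (-50)²) - 72*(-50) = (-1632 + 2500) + 3600 = 868 + 3600 = 4468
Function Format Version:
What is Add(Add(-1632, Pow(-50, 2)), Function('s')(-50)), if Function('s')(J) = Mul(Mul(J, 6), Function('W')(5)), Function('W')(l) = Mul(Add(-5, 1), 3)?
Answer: 4468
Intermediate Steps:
Function('W')(l) = -12 (Function('W')(l) = Mul(-4, 3) = -12)
Function('s')(J) = Mul(-72, J) (Function('s')(J) = Mul(Mul(J, 6), -12) = Mul(Mul(6, J), -12) = Mul(-72, J))
Add(Add(-1632, Pow(-50, 2)), Function('s')(-50)) = Add(Add(-1632, Pow(-50, 2)), Mul(-72, -50)) = Add(Add(-1632, 2500), 3600) = Add(868, 3600) = 4468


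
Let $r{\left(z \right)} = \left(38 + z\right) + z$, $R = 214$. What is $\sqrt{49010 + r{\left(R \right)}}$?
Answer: $2 \sqrt{12369} \approx 222.43$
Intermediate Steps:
$r{\left(z \right)} = 38 + 2 z$
$\sqrt{49010 + r{\left(R \right)}} = \sqrt{49010 + \left(38 + 2 \cdot 214\right)} = \sqrt{49010 + \left(38 + 428\right)} = \sqrt{49010 + 466} = \sqrt{49476} = 2 \sqrt{12369}$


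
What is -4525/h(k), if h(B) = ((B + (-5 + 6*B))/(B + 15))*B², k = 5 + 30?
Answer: -905/1176 ≈ -0.76956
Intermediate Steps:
k = 35
h(B) = B²*(-5 + 7*B)/(15 + B) (h(B) = ((-5 + 7*B)/(15 + B))*B² = B²*(-5 + 7*B)/(15 + B))
-4525/h(k) = -4525*(15 + 35)/(1225*(-5 + 7*35)) = -4525*2/(49*(-5 + 245)) = -4525/(1225*(1/50)*240) = -4525/5880 = -4525*1/5880 = -905/1176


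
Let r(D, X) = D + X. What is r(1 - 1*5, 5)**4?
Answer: 1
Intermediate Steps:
r(1 - 1*5, 5)**4 = ((1 - 1*5) + 5)**4 = ((1 - 5) + 5)**4 = (-4 + 5)**4 = 1**4 = 1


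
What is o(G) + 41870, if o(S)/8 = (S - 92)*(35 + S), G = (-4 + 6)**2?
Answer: 14414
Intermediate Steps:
G = 4 (G = 2**2 = 4)
o(S) = 8*(-92 + S)*(35 + S) (o(S) = 8*((S - 92)*(35 + S)) = 8*((-92 + S)*(35 + S)) = 8*(-92 + S)*(35 + S))
o(G) + 41870 = (-25760 - 456*4 + 8*4**2) + 41870 = (-25760 - 1824 + 8*16) + 41870 = (-25760 - 1824 + 128) + 41870 = -27456 + 41870 = 14414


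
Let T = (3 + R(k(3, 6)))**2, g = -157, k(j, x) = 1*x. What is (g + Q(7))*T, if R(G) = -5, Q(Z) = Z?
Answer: -600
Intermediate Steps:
k(j, x) = x
T = 4 (T = (3 - 5)**2 = (-2)**2 = 4)
(g + Q(7))*T = (-157 + 7)*4 = -150*4 = -600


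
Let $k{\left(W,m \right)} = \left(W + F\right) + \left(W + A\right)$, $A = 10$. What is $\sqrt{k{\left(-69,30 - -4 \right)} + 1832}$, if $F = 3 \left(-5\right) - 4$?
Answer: $\sqrt{1685} \approx 41.049$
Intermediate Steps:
$F = -19$ ($F = -15 - 4 = -19$)
$k{\left(W,m \right)} = -9 + 2 W$ ($k{\left(W,m \right)} = \left(W - 19\right) + \left(W + 10\right) = \left(-19 + W\right) + \left(10 + W\right) = -9 + 2 W$)
$\sqrt{k{\left(-69,30 - -4 \right)} + 1832} = \sqrt{\left(-9 + 2 \left(-69\right)\right) + 1832} = \sqrt{\left(-9 - 138\right) + 1832} = \sqrt{-147 + 1832} = \sqrt{1685}$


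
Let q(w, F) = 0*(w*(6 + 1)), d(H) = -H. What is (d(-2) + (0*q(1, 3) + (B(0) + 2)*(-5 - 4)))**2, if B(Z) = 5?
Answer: 3721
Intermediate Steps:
q(w, F) = 0 (q(w, F) = 0*(w*7) = 0*(7*w) = 0)
(d(-2) + (0*q(1, 3) + (B(0) + 2)*(-5 - 4)))**2 = (-1*(-2) + (0*0 + (5 + 2)*(-5 - 4)))**2 = (2 + (0 + 7*(-9)))**2 = (2 + (0 - 63))**2 = (2 - 63)**2 = (-61)**2 = 3721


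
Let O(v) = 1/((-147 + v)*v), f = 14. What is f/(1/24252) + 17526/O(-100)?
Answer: 433231728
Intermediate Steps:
O(v) = 1/(v*(-147 + v))
f/(1/24252) + 17526/O(-100) = 14/(1/24252) + 17526/((1/((-100)*(-147 - 100)))) = 14/(1/24252) + 17526/((-1/100/(-247))) = 14*24252 + 17526/((-1/100*(-1/247))) = 339528 + 17526/(1/24700) = 339528 + 17526*24700 = 339528 + 432892200 = 433231728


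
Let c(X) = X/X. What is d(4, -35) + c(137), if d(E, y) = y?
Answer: -34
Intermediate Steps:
c(X) = 1
d(4, -35) + c(137) = -35 + 1 = -34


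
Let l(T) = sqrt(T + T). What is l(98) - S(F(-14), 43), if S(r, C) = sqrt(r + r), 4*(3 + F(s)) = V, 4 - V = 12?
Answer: 14 - I*sqrt(10) ≈ 14.0 - 3.1623*I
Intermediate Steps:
V = -8 (V = 4 - 1*12 = 4 - 12 = -8)
F(s) = -5 (F(s) = -3 + (1/4)*(-8) = -3 - 2 = -5)
S(r, C) = sqrt(2)*sqrt(r) (S(r, C) = sqrt(2*r) = sqrt(2)*sqrt(r))
l(T) = sqrt(2)*sqrt(T) (l(T) = sqrt(2*T) = sqrt(2)*sqrt(T))
l(98) - S(F(-14), 43) = sqrt(2)*sqrt(98) - sqrt(2)*sqrt(-5) = sqrt(2)*(7*sqrt(2)) - sqrt(2)*I*sqrt(5) = 14 - I*sqrt(10)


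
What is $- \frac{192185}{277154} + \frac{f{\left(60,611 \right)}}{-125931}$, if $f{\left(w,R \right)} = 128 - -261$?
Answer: $- \frac{24309862141}{34902280374} \approx -0.69651$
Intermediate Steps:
$f{\left(w,R \right)} = 389$ ($f{\left(w,R \right)} = 128 + 261 = 389$)
$- \frac{192185}{277154} + \frac{f{\left(60,611 \right)}}{-125931} = - \frac{192185}{277154} + \frac{389}{-125931} = \left(-192185\right) \frac{1}{277154} + 389 \left(- \frac{1}{125931}\right) = - \frac{192185}{277154} - \frac{389}{125931} = - \frac{24309862141}{34902280374}$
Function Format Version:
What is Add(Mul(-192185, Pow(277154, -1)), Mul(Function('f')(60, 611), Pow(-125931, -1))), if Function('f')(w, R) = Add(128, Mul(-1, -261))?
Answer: Rational(-24309862141, 34902280374) ≈ -0.69651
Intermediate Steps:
Function('f')(w, R) = 389 (Function('f')(w, R) = Add(128, 261) = 389)
Add(Mul(-192185, Pow(277154, -1)), Mul(Function('f')(60, 611), Pow(-125931, -1))) = Add(Mul(-192185, Pow(277154, -1)), Mul(389, Pow(-125931, -1))) = Add(Mul(-192185, Rational(1, 277154)), Mul(389, Rational(-1, 125931))) = Add(Rational(-192185, 277154), Rational(-389, 125931)) = Rational(-24309862141, 34902280374)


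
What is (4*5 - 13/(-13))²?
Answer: 441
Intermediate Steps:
(4*5 - 13/(-13))² = (20 - 13*(-1/13))² = (20 + 1)² = 21² = 441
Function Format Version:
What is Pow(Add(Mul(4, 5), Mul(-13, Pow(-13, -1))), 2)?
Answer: 441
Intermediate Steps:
Pow(Add(Mul(4, 5), Mul(-13, Pow(-13, -1))), 2) = Pow(Add(20, Mul(-13, Rational(-1, 13))), 2) = Pow(Add(20, 1), 2) = Pow(21, 2) = 441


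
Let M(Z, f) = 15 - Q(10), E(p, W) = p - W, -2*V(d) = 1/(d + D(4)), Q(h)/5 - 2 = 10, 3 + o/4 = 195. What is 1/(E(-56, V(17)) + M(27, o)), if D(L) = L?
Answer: -42/4241 ≈ -0.0099033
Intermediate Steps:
o = 768 (o = -12 + 4*195 = -12 + 780 = 768)
Q(h) = 60 (Q(h) = 10 + 5*10 = 10 + 50 = 60)
V(d) = -1/(2*(4 + d)) (V(d) = -1/(2*(d + 4)) = -1/(2*(4 + d)))
M(Z, f) = -45 (M(Z, f) = 15 - 1*60 = 15 - 60 = -45)
1/(E(-56, V(17)) + M(27, o)) = 1/((-56 - (-1)/(8 + 2*17)) - 45) = 1/((-56 - (-1)/(8 + 34)) - 45) = 1/((-56 - (-1)/42) - 45) = 1/((-56 - 1*(-1/42)) - 45) = 1/((-56 + 1/42) - 45) = 1/(-2351/42 - 45) = 1/(-4241/42) = -42/4241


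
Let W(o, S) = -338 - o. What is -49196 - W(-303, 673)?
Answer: -49161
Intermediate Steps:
-49196 - W(-303, 673) = -49196 - (-338 - 1*(-303)) = -49196 - (-338 + 303) = -49196 - 1*(-35) = -49196 + 35 = -49161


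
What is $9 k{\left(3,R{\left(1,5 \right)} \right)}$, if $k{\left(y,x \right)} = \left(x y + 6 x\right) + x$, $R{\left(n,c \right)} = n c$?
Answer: $450$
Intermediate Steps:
$R{\left(n,c \right)} = c n$
$k{\left(y,x \right)} = 7 x + x y$ ($k{\left(y,x \right)} = \left(6 x + x y\right) + x = 7 x + x y$)
$9 k{\left(3,R{\left(1,5 \right)} \right)} = 9 \cdot 5 \cdot 1 \left(7 + 3\right) = 9 \cdot 5 \cdot 10 = 9 \cdot 50 = 450$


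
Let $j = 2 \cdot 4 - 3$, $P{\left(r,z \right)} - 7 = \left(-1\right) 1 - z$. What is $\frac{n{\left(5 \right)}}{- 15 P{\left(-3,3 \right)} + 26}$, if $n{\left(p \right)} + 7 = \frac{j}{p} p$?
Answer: $\frac{2}{19} \approx 0.10526$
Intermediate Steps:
$P{\left(r,z \right)} = 6 - z$ ($P{\left(r,z \right)} = 7 - \left(1 + z\right) = 6 - z$)
$j = 5$ ($j = 8 - 3 = 5$)
$n{\left(p \right)} = -2$ ($n{\left(p \right)} = -7 + \frac{5}{p} p = -7 + 5 = -2$)
$\frac{n{\left(5 \right)}}{- 15 P{\left(-3,3 \right)} + 26} = \frac{1}{- 15 \left(6 - 3\right) + 26} \left(-2\right) = \frac{1}{\left(-15\right) 3 + 26} \left(-2\right) = \frac{1}{-45 + 26} \left(-2\right) = \frac{1}{-19} \left(-2\right) = \left(- \frac{1}{19}\right) \left(-2\right) = \frac{2}{19}$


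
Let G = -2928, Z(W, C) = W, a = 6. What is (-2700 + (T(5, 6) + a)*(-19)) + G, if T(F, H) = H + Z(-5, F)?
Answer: -5761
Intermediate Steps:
T(F, H) = -5 + H (T(F, H) = H - 5 = -5 + H)
(-2700 + (T(5, 6) + a)*(-19)) + G = (-2700 + ((-5 + 6) + 6)*(-19)) - 2928 = (-2700 + (1 + 6)*(-19)) - 2928 = (-2700 + 7*(-19)) - 2928 = (-2700 - 133) - 2928 = -2833 - 2928 = -5761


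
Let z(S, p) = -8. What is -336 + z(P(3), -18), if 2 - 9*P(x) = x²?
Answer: -344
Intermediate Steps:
P(x) = 2/9 - x²/9
-336 + z(P(3), -18) = -336 - 8 = -344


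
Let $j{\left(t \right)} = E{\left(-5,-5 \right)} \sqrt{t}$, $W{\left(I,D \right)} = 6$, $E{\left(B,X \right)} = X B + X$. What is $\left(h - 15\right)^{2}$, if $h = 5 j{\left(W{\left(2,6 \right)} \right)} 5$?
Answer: $1500225 - 15000 \sqrt{6} \approx 1.4635 \cdot 10^{6}$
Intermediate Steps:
$E{\left(B,X \right)} = X + B X$ ($E{\left(B,X \right)} = B X + X = X + B X$)
$j{\left(t \right)} = 20 \sqrt{t}$ ($j{\left(t \right)} = - 5 \left(1 - 5\right) \sqrt{t} = \left(-5\right) \left(-4\right) \sqrt{t} = 20 \sqrt{t}$)
$h = 500 \sqrt{6}$ ($h = 5 \cdot 20 \sqrt{6} \cdot 5 = 100 \sqrt{6} \cdot 5 = 500 \sqrt{6} \approx 1224.7$)
$\left(h - 15\right)^{2} = \left(500 \sqrt{6} - 15\right)^{2} = \left(-15 + 500 \sqrt{6}\right)^{2}$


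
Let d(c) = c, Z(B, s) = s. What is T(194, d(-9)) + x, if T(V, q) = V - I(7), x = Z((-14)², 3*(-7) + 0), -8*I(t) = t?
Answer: 1391/8 ≈ 173.88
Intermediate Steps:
I(t) = -t/8
x = -21 (x = 3*(-7) + 0 = -21 + 0 = -21)
T(V, q) = 7/8 + V (T(V, q) = V - (-1)*7/8 = V - 1*(-7/8) = V + 7/8 = 7/8 + V)
T(194, d(-9)) + x = (7/8 + 194) - 21 = 1559/8 - 21 = 1391/8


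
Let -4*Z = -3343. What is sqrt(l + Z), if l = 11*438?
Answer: sqrt(22615)/2 ≈ 75.191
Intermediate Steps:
l = 4818
Z = 3343/4 (Z = -1/4*(-3343) = 3343/4 ≈ 835.75)
sqrt(l + Z) = sqrt(4818 + 3343/4) = sqrt(22615/4) = sqrt(22615)/2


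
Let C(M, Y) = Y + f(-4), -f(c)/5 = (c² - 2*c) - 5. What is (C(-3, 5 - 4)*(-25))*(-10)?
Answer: -23500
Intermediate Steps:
f(c) = 25 - 5*c² + 10*c (f(c) = -5*((c² - 2*c) - 5) = -5*(-5 + c² - 2*c) = 25 - 5*c² + 10*c)
C(M, Y) = -95 + Y (C(M, Y) = Y + (25 - 5*(-4)² + 10*(-4)) = Y + (25 - 5*16 - 40) = Y + (25 - 80 - 40) = Y - 95 = -95 + Y)
(C(-3, 5 - 4)*(-25))*(-10) = ((-95 + (5 - 4))*(-25))*(-10) = ((-95 + 1)*(-25))*(-10) = -94*(-25)*(-10) = 2350*(-10) = -23500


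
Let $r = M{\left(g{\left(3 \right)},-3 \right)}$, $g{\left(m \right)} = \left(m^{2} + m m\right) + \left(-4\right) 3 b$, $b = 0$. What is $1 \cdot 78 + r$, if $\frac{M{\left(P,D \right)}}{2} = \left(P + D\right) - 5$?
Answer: $98$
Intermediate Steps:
$g{\left(m \right)} = 2 m^{2}$ ($g{\left(m \right)} = \left(m^{2} + m m\right) + \left(-4\right) 3 \cdot 0 = \left(m^{2} + m^{2}\right) - 0 = 2 m^{2} + 0 = 2 m^{2}$)
$M{\left(P,D \right)} = -10 + 2 D + 2 P$ ($M{\left(P,D \right)} = 2 \left(\left(P + D\right) - 5\right) = 2 \left(\left(D + P\right) - 5\right) = 2 \left(-5 + D + P\right) = -10 + 2 D + 2 P$)
$r = 20$ ($r = -10 + 2 \left(-3\right) + 2 \cdot 2 \cdot 3^{2} = -10 - 6 + 2 \cdot 2 \cdot 9 = -10 - 6 + 2 \cdot 18 = -10 - 6 + 36 = 20$)
$1 \cdot 78 + r = 1 \cdot 78 + 20 = 78 + 20 = 98$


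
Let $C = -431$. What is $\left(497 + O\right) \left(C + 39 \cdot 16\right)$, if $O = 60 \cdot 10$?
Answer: $211721$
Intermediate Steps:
$O = 600$
$\left(497 + O\right) \left(C + 39 \cdot 16\right) = \left(497 + 600\right) \left(-431 + 39 \cdot 16\right) = 1097 \left(-431 + 624\right) = 1097 \cdot 193 = 211721$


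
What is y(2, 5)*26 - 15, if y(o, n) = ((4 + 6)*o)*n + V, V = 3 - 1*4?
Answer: 2559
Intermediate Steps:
V = -1 (V = 3 - 4 = -1)
y(o, n) = -1 + 10*n*o (y(o, n) = ((4 + 6)*o)*n - 1 = (10*o)*n - 1 = 10*n*o - 1 = -1 + 10*n*o)
y(2, 5)*26 - 15 = (-1 + 10*5*2)*26 - 15 = (-1 + 100)*26 - 15 = 99*26 - 15 = 2574 - 15 = 2559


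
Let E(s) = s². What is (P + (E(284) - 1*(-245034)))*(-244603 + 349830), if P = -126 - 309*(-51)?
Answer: 35916395321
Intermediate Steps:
P = 15633 (P = -126 + 15759 = 15633)
(P + (E(284) - 1*(-245034)))*(-244603 + 349830) = (15633 + (284² - 1*(-245034)))*(-244603 + 349830) = (15633 + (80656 + 245034))*105227 = (15633 + 325690)*105227 = 341323*105227 = 35916395321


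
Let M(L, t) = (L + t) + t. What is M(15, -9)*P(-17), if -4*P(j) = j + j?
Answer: -51/2 ≈ -25.500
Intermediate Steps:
P(j) = -j/2 (P(j) = -(j + j)/4 = -j/2)
M(L, t) = L + 2*t
M(15, -9)*P(-17) = (15 + 2*(-9))*(-½*(-17)) = (15 - 18)*(17/2) = -3*17/2 = -51/2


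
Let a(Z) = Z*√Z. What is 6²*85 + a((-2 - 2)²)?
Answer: 3124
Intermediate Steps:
a(Z) = Z^(3/2)
6²*85 + a((-2 - 2)²) = 6²*85 + ((-2 - 2)²)^(3/2) = 36*85 + ((-4)²)^(3/2) = 3060 + 16^(3/2) = 3060 + 64 = 3124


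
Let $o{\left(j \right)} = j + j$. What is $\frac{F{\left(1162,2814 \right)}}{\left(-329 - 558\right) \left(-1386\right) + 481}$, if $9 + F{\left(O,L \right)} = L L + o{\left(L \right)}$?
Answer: $\frac{7924215}{1229863} \approx 6.4432$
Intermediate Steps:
$o{\left(j \right)} = 2 j$
$F{\left(O,L \right)} = -9 + L^{2} + 2 L$ ($F{\left(O,L \right)} = -9 + \left(L L + 2 L\right) = -9 + \left(L^{2} + 2 L\right) = -9 + L^{2} + 2 L$)
$\frac{F{\left(1162,2814 \right)}}{\left(-329 - 558\right) \left(-1386\right) + 481} = \frac{-9 + 2814^{2} + 2 \cdot 2814}{\left(-329 - 558\right) \left(-1386\right) + 481} = \frac{-9 + 7918596 + 5628}{\left(-329 - 558\right) \left(-1386\right) + 481} = \frac{7924215}{\left(-887\right) \left(-1386\right) + 481} = \frac{7924215}{1229382 + 481} = \frac{7924215}{1229863}$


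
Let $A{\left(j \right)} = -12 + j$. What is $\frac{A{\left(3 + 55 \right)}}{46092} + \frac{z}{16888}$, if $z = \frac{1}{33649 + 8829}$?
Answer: $\frac{358684733}{359401600464} \approx 0.00099801$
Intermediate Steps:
$z = \frac{1}{42478} \approx 2.3542 \cdot 10^{-5}$
$\frac{A{\left(3 + 55 \right)}}{46092} + \frac{z}{16888} = \frac{-12 + \left(3 + 55\right)}{46092} + \frac{1}{42478 \cdot 16888} = \left(-12 + 58\right) \frac{1}{46092} + \frac{1}{42478} \cdot \frac{1}{16888} = 46 \cdot \frac{1}{46092} + \frac{1}{717368464} = \frac{1}{1002} + \frac{1}{717368464} = \frac{358684733}{359401600464}$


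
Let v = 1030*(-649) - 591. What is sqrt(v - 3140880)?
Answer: I*sqrt(3809941) ≈ 1951.9*I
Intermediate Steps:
v = -669061 (v = -668470 - 591 = -669061)
sqrt(v - 3140880) = sqrt(-669061 - 3140880) = sqrt(-3809941) = I*sqrt(3809941)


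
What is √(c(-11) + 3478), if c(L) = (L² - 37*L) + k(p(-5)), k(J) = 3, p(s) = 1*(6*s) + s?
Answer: √4009 ≈ 63.317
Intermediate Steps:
p(s) = 7*s (p(s) = 6*s + s = 7*s)
c(L) = 3 + L² - 37*L (c(L) = (L² - 37*L) + 3 = 3 + L² - 37*L)
√(c(-11) + 3478) = √((3 + (-11)² - 37*(-11)) + 3478) = √((3 + 121 + 407) + 3478) = √(531 + 3478) = √4009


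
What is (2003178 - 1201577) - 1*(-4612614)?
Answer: 5414215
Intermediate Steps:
(2003178 - 1201577) - 1*(-4612614) = 801601 + 4612614 = 5414215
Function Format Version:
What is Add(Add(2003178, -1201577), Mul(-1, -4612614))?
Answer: 5414215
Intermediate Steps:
Add(Add(2003178, -1201577), Mul(-1, -4612614)) = Add(801601, 4612614) = 5414215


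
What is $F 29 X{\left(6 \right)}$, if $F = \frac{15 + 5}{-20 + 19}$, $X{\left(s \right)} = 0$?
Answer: $0$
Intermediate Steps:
$F = -20$ ($F = \frac{20}{-1} = 20 \left(-1\right) = -20$)
$F 29 X{\left(6 \right)} = \left(-20\right) 29 \cdot 0 = \left(-580\right) 0 = 0$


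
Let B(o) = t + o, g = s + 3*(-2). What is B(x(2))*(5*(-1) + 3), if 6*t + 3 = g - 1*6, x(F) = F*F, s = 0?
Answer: -3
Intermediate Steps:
g = -6 (g = 0 + 3*(-2) = 0 - 6 = -6)
x(F) = F**2
t = -5/2 (t = -1/2 + (-6 - 1*6)/6 = -1/2 + (-6 - 6)/6 = -1/2 + (1/6)*(-12) = -1/2 - 2 = -5/2 ≈ -2.5000)
B(o) = -5/2 + o
B(x(2))*(5*(-1) + 3) = (-5/2 + 2**2)*(5*(-1) + 3) = (-5/2 + 4)*(-5 + 3) = (3/2)*(-2) = -3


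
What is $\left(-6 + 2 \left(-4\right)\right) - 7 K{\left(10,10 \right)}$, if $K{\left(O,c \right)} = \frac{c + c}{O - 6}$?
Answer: $-49$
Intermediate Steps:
$K{\left(O,c \right)} = \frac{2 c}{-6 + O}$
$\left(-6 + 2 \left(-4\right)\right) - 7 K{\left(10,10 \right)} = \left(-6 + 2 \left(-4\right)\right) - 7 \cdot 2 \cdot 10 \frac{1}{-6 + 10} = \left(-6 - 8\right) - 7 \cdot 2 \cdot 10 \cdot \frac{1}{4} = -14 - 7 \cdot 2 \cdot 10 \cdot \frac{1}{4} = -14 - 35 = -49$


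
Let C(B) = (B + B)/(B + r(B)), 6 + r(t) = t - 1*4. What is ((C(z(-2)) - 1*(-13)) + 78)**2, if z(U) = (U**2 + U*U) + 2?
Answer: 8649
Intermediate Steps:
r(t) = -10 + t (r(t) = -6 + (t - 1*4) = -6 + (t - 4) = -6 + (-4 + t) = -10 + t)
z(U) = 2 + 2*U**2 (z(U) = (U**2 + U**2) + 2 = 2*U**2 + 2 = 2 + 2*U**2)
C(B) = 2*B/(-10 + 2*B) (C(B) = (B + B)/(B + (-10 + B)) = (2*B)/(-10 + 2*B) = 2*B/(-10 + 2*B))
((C(z(-2)) - 1*(-13)) + 78)**2 = (((2 + 2*(-2)**2)/(-5 + (2 + 2*(-2)**2)) - 1*(-13)) + 78)**2 = (((2 + 2*4)/(-5 + (2 + 2*4)) + 13) + 78)**2 = (((2 + 8)/(-5 + (2 + 8)) + 13) + 78)**2 = ((10/(-5 + 10) + 13) + 78)**2 = ((10/5 + 13) + 78)**2 = ((10*(1/5) + 13) + 78)**2 = ((2 + 13) + 78)**2 = (15 + 78)**2 = 93**2 = 8649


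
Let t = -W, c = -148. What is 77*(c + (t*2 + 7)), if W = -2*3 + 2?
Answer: -10241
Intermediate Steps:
W = -4 (W = -6 + 2 = -4)
t = 4 (t = -1*(-4) = 4)
77*(c + (t*2 + 7)) = 77*(-148 + (4*2 + 7)) = 77*(-148 + (8 + 7)) = 77*(-148 + 15) = 77*(-133) = -10241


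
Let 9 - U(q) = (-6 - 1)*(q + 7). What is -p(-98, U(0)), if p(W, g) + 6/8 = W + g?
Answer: 163/4 ≈ 40.750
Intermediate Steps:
U(q) = 58 + 7*q (U(q) = 9 - (-6 - 1)*(q + 7) = 9 - (-7)*(7 + q) = 9 - (-49 - 7*q) = 9 + (49 + 7*q) = 58 + 7*q)
p(W, g) = -¾ + W + g (p(W, g) = -¾ + (W + g) = -¾ + W + g)
-p(-98, U(0)) = -(-¾ - 98 + (58 + 7*0)) = -(-¾ - 98 + (58 + 0)) = -(-¾ - 98 + 58) = -1*(-163/4) = 163/4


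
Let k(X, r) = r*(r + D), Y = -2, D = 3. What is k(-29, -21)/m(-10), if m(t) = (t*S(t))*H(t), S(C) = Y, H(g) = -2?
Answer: -189/20 ≈ -9.4500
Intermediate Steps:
k(X, r) = r*(3 + r) (k(X, r) = r*(r + 3) = r*(3 + r))
S(C) = -2
m(t) = 4*t (m(t) = (t*(-2))*(-2) = -2*t*(-2) = 4*t)
k(-29, -21)/m(-10) = (-21*(3 - 21))/((4*(-10))) = -21*(-18)/(-40) = 378*(-1/40) = -189/20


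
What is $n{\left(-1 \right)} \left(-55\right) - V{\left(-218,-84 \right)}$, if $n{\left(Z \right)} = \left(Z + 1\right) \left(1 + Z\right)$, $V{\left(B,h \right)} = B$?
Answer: $218$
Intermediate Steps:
$n{\left(Z \right)} = \left(1 + Z\right)^{2}$ ($n{\left(Z \right)} = \left(1 + Z\right) \left(1 + Z\right) = \left(1 + Z\right)^{2}$)
$n{\left(-1 \right)} \left(-55\right) - V{\left(-218,-84 \right)} = \left(1 - 1\right)^{2} \left(-55\right) - -218 = 0^{2} \left(-55\right) + 218 = 0 \left(-55\right) + 218 = 0 + 218 = 218$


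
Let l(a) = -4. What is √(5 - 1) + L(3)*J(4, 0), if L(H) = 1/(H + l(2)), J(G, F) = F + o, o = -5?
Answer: 7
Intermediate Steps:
J(G, F) = -5 + F (J(G, F) = F - 5 = -5 + F)
L(H) = 1/(-4 + H) (L(H) = 1/(H - 4) = 1/(-4 + H))
√(5 - 1) + L(3)*J(4, 0) = √(5 - 1) + (-5 + 0)/(-4 + 3) = √4 - 5/(-1) = 2 - 1*(-5) = 2 + 5 = 7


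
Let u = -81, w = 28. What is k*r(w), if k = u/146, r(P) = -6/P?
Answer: 243/2044 ≈ 0.11888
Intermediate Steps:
k = -81/146 ≈ -0.55479
k*r(w) = -(-243)/(73*28) = -81/146*(-3/14) = 243/2044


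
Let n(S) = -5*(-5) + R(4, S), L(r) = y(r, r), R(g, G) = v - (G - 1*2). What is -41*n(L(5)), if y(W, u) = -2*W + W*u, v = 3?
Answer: -615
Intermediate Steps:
R(g, G) = 5 - G (R(g, G) = 3 - (G - 1*2) = 3 - (G - 2) = 3 - (-2 + G) = 3 + (2 - G) = 5 - G)
L(r) = r*(-2 + r)
n(S) = 30 - S (n(S) = -5*(-5) + (5 - S) = 25 + (5 - S) = 30 - S)
-41*n(L(5)) = -41*(30 - 5*(-2 + 5)) = -41*(30 - 5*3) = -41*(30 - 1*15) = -41*(30 - 15) = -41*15 = -615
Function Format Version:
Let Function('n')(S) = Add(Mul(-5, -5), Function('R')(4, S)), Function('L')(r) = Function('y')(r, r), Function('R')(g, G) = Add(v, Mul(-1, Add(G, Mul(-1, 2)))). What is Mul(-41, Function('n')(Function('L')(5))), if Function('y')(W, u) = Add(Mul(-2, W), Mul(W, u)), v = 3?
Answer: -615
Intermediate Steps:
Function('R')(g, G) = Add(5, Mul(-1, G)) (Function('R')(g, G) = Add(3, Mul(-1, Add(G, Mul(-1, 2)))) = Add(3, Mul(-1, Add(G, -2))) = Add(3, Mul(-1, Add(-2, G))) = Add(3, Add(2, Mul(-1, G))) = Add(5, Mul(-1, G)))
Function('L')(r) = Mul(r, Add(-2, r))
Function('n')(S) = Add(30, Mul(-1, S)) (Function('n')(S) = Add(Mul(-5, -5), Add(5, Mul(-1, S))) = Add(25, Add(5, Mul(-1, S))) = Add(30, Mul(-1, S)))
Mul(-41, Function('n')(Function('L')(5))) = Mul(-41, Add(30, Mul(-1, Mul(5, Add(-2, 5))))) = Mul(-41, Add(30, Mul(-1, Mul(5, 3)))) = Mul(-41, Add(30, Mul(-1, 15))) = Mul(-41, Add(30, -15)) = Mul(-41, 15) = -615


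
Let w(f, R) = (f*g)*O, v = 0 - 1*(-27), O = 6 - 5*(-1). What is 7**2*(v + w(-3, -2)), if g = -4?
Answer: 7791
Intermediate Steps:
O = 11 (O = 6 + 5 = 11)
v = 27 (v = 0 + 27 = 27)
w(f, R) = -44*f (w(f, R) = (f*(-4))*11 = -4*f*11 = -44*f)
7**2*(v + w(-3, -2)) = 7**2*(27 - 44*(-3)) = 49*(27 + 132) = 49*159 = 7791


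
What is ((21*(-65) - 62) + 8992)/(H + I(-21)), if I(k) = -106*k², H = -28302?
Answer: -7565/75048 ≈ -0.10080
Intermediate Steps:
((21*(-65) - 62) + 8992)/(H + I(-21)) = ((21*(-65) - 62) + 8992)/(-28302 - 106*(-21)²) = ((-1365 - 62) + 8992)/(-28302 - 106*441) = (-1427 + 8992)/(-28302 - 46746) = 7565/(-75048) = 7565*(-1/75048) = -7565/75048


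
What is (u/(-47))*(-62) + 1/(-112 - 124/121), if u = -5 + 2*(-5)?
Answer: -12724367/642772 ≈ -19.796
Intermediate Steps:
u = -15 (u = -5 - 10 = -15)
(u/(-47))*(-62) + 1/(-112 - 124/121) = -15/(-47)*(-62) + 1/(-112 - 124/121) = -15*(-1/47)*(-62) + 1/(-112 - 124*1/121) = (15/47)*(-62) + 1/(-112 - 124/121) = -930/47 + 1/(-13676/121) = -930/47 - 121/13676 = -12724367/642772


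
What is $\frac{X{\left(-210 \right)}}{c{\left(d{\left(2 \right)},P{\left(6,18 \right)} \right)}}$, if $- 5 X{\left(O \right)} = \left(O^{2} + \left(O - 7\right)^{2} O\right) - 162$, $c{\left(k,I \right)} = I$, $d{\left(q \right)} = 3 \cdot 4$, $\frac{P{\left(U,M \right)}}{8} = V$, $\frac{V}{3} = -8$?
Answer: $- \frac{205099}{20} \approx -10255.0$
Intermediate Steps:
$V = -24$ ($V = 3 \left(-8\right) = -24$)
$P{\left(U,M \right)} = -192$ ($P{\left(U,M \right)} = 8 \left(-24\right) = -192$)
$d{\left(q \right)} = 12$
$X{\left(O \right)} = \frac{162}{5} - \frac{O^{2}}{5} - \frac{O \left(-7 + O\right)^{2}}{5}$ ($X{\left(O \right)} = - \frac{\left(O^{2} + \left(O - 7\right)^{2} O\right) - 162}{5} = - \frac{\left(O^{2} + \left(-7 + O\right)^{2} O\right) - 162}{5} = - \frac{\left(O^{2} + O \left(-7 + O\right)^{2}\right) - 162}{5} = - \frac{-162 + O^{2} + O \left(-7 + O\right)^{2}}{5} = \frac{162}{5} - \frac{O^{2}}{5} - \frac{O \left(-7 + O\right)^{2}}{5}$)
$\frac{X{\left(-210 \right)}}{c{\left(d{\left(2 \right)},P{\left(6,18 \right)} \right)}} = \frac{\frac{162}{5} - \frac{\left(-210\right)^{2}}{5} - - 42 \left(-7 - 210\right)^{2}}{-192} = \left(\frac{162}{5} - 8820 - - 42 \left(-217\right)^{2}\right) \left(- \frac{1}{192}\right) = \left(\frac{162}{5} - 8820 - \left(-42\right) 47089\right) \left(- \frac{1}{192}\right) = \left(\frac{162}{5} - 8820 + 1977738\right) \left(- \frac{1}{192}\right) = \frac{9844752}{5} \left(- \frac{1}{192}\right) = - \frac{205099}{20}$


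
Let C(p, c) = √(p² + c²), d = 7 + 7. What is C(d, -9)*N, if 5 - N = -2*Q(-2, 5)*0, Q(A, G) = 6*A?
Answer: 5*√277 ≈ 83.217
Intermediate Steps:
d = 14
N = 5 (N = 5 - (-12*(-2))*0 = 5 - (-2*(-12))*0 = 5 - 24*0 = 5 - 1*0 = 5 + 0 = 5)
C(p, c) = √(c² + p²)
C(d, -9)*N = √((-9)² + 14²)*5 = √(81 + 196)*5 = √277*5 = 5*√277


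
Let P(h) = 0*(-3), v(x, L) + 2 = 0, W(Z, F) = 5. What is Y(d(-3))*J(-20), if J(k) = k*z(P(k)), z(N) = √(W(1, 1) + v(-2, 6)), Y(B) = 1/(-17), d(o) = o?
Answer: 20*√3/17 ≈ 2.0377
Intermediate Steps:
v(x, L) = -2 (v(x, L) = -2 + 0 = -2)
P(h) = 0
Y(B) = -1/17
z(N) = √3 (z(N) = √(5 - 2) = √3)
J(k) = k*√3
Y(d(-3))*J(-20) = -(-20)*√3/17 = 20*√3/17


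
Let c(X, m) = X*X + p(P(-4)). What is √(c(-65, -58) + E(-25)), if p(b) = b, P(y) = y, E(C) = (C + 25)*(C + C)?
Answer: 3*√469 ≈ 64.969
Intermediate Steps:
E(C) = 2*C*(25 + C) (E(C) = (25 + C)*(2*C) = 2*C*(25 + C))
c(X, m) = -4 + X² (c(X, m) = X*X - 4 = X² - 4 = -4 + X²)
√(c(-65, -58) + E(-25)) = √((-4 + (-65)²) + 2*(-25)*(25 - 25)) = √((-4 + 4225) + 2*(-25)*0) = √(4221 + 0) = √4221 = 3*√469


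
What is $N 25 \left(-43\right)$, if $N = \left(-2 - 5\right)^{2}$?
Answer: $-52675$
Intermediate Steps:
$N = 49$ ($N = \left(-7\right)^{2} = 49$)
$N 25 \left(-43\right) = 49 \cdot 25 \left(-43\right) = 1225 \left(-43\right) = -52675$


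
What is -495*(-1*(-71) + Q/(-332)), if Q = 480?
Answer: -2857635/83 ≈ -34429.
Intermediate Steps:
-495*(-1*(-71) + Q/(-332)) = -495*(-1*(-71) + 480/(-332)) = -495*(71 + 480*(-1/332)) = -495*(71 - 120/83) = -495*5773/83 = -2857635/83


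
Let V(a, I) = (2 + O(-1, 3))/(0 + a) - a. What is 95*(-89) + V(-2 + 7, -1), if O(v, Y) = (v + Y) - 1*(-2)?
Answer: -42294/5 ≈ -8458.8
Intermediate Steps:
O(v, Y) = 2 + Y + v (O(v, Y) = (Y + v) + 2 = 2 + Y + v)
V(a, I) = -a + 6/a (V(a, I) = (2 + (2 + 3 - 1))/(0 + a) - a = (2 + 4)/a - a = 6/a - a = -a + 6/a)
95*(-89) + V(-2 + 7, -1) = 95*(-89) + (-(-2 + 7) + 6/(-2 + 7)) = -8455 + (-1*5 + 6/5) = -8455 + (-5 + 6*(⅕)) = -8455 + (-5 + 6/5) = -8455 - 19/5 = -42294/5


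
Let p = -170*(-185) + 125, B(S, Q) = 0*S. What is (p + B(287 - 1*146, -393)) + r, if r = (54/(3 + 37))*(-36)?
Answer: 157632/5 ≈ 31526.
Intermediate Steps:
B(S, Q) = 0
r = -243/5 (r = (54/40)*(-36) = ((1/40)*54)*(-36) = (27/20)*(-36) = -243/5 ≈ -48.600)
p = 31575 (p = 31450 + 125 = 31575)
(p + B(287 - 1*146, -393)) + r = (31575 + 0) - 243/5 = 31575 - 243/5 = 157632/5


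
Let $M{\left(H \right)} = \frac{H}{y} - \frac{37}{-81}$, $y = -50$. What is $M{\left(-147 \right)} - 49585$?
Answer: $- \frac{200805493}{4050} \approx -49582.0$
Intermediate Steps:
$M{\left(H \right)} = \frac{37}{81} - \frac{H}{50}$ ($M{\left(H \right)} = \frac{H}{-50} - \frac{37}{-81} = H \left(- \frac{1}{50}\right) - - \frac{37}{81} = - \frac{H}{50} + \frac{37}{81} = \frac{37}{81} - \frac{H}{50}$)
$M{\left(-147 \right)} - 49585 = \left(\frac{37}{81} - - \frac{147}{50}\right) - 49585 = \left(\frac{37}{81} + \frac{147}{50}\right) - 49585 = \frac{13757}{4050} - 49585 = - \frac{200805493}{4050}$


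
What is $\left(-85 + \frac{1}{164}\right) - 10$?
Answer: $- \frac{15579}{164} \approx -94.994$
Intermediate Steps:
$\left(-85 + \frac{1}{164}\right) - 10 = - \frac{13939}{164} - 10 = - \frac{15579}{164}$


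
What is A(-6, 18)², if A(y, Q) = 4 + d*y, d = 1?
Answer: 4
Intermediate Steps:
A(y, Q) = 4 + y (A(y, Q) = 4 + 1*y = 4 + y)
A(-6, 18)² = (4 - 6)² = (-2)² = 4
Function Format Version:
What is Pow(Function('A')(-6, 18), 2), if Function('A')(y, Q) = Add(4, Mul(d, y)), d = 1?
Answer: 4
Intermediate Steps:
Function('A')(y, Q) = Add(4, y) (Function('A')(y, Q) = Add(4, Mul(1, y)) = Add(4, y))
Pow(Function('A')(-6, 18), 2) = Pow(Add(4, -6), 2) = Pow(-2, 2) = 4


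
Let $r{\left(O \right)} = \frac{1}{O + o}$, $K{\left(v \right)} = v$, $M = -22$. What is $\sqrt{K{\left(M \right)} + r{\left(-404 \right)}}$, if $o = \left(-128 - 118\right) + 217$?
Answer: $\frac{i \sqrt{4125191}}{433} \approx 4.6907 i$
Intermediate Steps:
$o = -29$ ($o = -246 + 217 = -29$)
$r{\left(O \right)} = \frac{1}{-29 + O}$ ($r{\left(O \right)} = \frac{1}{O - 29} = \frac{1}{-29 + O}$)
$\sqrt{K{\left(M \right)} + r{\left(-404 \right)}} = \sqrt{-22 + \frac{1}{-29 - 404}} = \sqrt{-22 + \frac{1}{-433}} = \sqrt{-22 - \frac{1}{433}} = \sqrt{- \frac{9527}{433}} = \frac{i \sqrt{4125191}}{433}$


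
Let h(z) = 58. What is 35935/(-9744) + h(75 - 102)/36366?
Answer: -2502389/678832 ≈ -3.6863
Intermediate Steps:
35935/(-9744) + h(75 - 102)/36366 = 35935/(-9744) + 58/36366 = 35935*(-1/9744) + 58*(1/36366) = -35935/9744 + 1/627 = -2502389/678832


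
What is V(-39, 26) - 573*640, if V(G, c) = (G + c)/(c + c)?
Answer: -1466881/4 ≈ -3.6672e+5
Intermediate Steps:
V(G, c) = (G + c)/(2*c) (V(G, c) = (G + c)/((2*c)) = (G + c)*(1/(2*c)) = (G + c)/(2*c))
V(-39, 26) - 573*640 = (½)*(-39 + 26)/26 - 573*640 = (½)*(1/26)*(-13) - 366720 = -¼ - 366720 = -1466881/4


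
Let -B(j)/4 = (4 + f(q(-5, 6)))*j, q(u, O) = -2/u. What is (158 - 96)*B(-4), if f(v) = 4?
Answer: 7936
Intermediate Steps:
B(j) = -32*j (B(j) = -4*(4 + 4)*j = -32*j)
(158 - 96)*B(-4) = (158 - 96)*(-32*(-4)) = 62*128 = 7936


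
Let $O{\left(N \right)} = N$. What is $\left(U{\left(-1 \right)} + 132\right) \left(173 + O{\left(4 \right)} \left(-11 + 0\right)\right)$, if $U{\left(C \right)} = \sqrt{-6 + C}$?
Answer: $17028 + 129 i \sqrt{7} \approx 17028.0 + 341.3 i$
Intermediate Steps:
$\left(U{\left(-1 \right)} + 132\right) \left(173 + O{\left(4 \right)} \left(-11 + 0\right)\right) = \left(\sqrt{-6 - 1} + 132\right) \left(173 + 4 \left(-11 + 0\right)\right) = \left(\sqrt{-7} + 132\right) \left(173 + 4 \left(-11\right)\right) = \left(i \sqrt{7} + 132\right) \left(173 - 44\right) = \left(132 + i \sqrt{7}\right) 129 = 17028 + 129 i \sqrt{7}$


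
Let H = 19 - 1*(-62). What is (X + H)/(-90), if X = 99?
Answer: -2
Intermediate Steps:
H = 81 (H = 19 + 62 = 81)
(X + H)/(-90) = (99 + 81)/(-90) = 180*(-1/90) = -2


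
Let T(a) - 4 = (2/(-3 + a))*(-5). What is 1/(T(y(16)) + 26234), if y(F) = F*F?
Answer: 253/6638204 ≈ 3.8113e-5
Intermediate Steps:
y(F) = F²
T(a) = 4 - 10/(-3 + a) (T(a) = 4 + (2/(-3 + a))*(-5) = 4 - 10/(-3 + a))
1/(T(y(16)) + 26234) = 1/(2*(-11 + 2*16²)/(-3 + 16²) + 26234) = 1/(2*(-11 + 2*256)/(-3 + 256) + 26234) = 1/(2*(-11 + 512)/253 + 26234) = 1/(2*(1/253)*501 + 26234) = 1/(1002/253 + 26234) = 1/(6638204/253) = 253/6638204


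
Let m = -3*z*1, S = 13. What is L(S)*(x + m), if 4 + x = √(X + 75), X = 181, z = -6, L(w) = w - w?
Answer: 0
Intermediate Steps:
L(w) = 0
x = 12 (x = -4 + √(181 + 75) = -4 + √256 = -4 + 16 = 12)
m = 18 (m = -3*(-6)*1 = 18*1 = 18)
L(S)*(x + m) = 0*(12 + 18) = 0*30 = 0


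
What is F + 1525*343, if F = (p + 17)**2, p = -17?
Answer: 523075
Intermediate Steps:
F = 0 (F = (-17 + 17)**2 = 0**2 = 0)
F + 1525*343 = 0 + 1525*343 = 0 + 523075 = 523075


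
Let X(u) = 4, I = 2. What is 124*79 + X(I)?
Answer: 9800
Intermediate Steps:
124*79 + X(I) = 124*79 + 4 = 9796 + 4 = 9800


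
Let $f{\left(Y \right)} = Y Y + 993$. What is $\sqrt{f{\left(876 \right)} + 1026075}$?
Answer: $2 \sqrt{448611} \approx 1339.6$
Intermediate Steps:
$f{\left(Y \right)} = 993 + Y^{2}$ ($f{\left(Y \right)} = Y^{2} + 993 = 993 + Y^{2}$)
$\sqrt{f{\left(876 \right)} + 1026075} = \sqrt{\left(993 + 876^{2}\right) + 1026075} = \sqrt{\left(993 + 767376\right) + 1026075} = \sqrt{768369 + 1026075} = \sqrt{1794444} = 2 \sqrt{448611}$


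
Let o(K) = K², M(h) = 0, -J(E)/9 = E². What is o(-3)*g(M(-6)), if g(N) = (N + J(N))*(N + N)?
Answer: 0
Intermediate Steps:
J(E) = -9*E²
g(N) = 2*N*(N - 9*N²) (g(N) = (N - 9*N²)*(N + N) = (N - 9*N²)*(2*N) = 2*N*(N - 9*N²))
o(-3)*g(M(-6)) = (-3)²*(0²*(2 - 18*0)) = 9*(0*(2 + 0)) = 9*(0*2) = 9*0 = 0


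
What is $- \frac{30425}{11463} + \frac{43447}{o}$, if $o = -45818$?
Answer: $- \frac{1892045611}{525211734} \approx -3.6024$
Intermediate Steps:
$- \frac{30425}{11463} + \frac{43447}{o} = - \frac{30425}{11463} + \frac{43447}{-45818} = \left(-30425\right) \frac{1}{11463} + 43447 \left(- \frac{1}{45818}\right) = - \frac{30425}{11463} - \frac{43447}{45818} = - \frac{1892045611}{525211734}$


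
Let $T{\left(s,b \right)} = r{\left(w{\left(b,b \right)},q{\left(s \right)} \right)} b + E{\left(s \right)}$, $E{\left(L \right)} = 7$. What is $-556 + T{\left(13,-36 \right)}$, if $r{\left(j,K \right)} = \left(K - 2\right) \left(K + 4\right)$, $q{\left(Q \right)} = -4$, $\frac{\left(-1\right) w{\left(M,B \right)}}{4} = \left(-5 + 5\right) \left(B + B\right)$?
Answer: $-549$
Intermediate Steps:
$w{\left(M,B \right)} = 0$ ($w{\left(M,B \right)} = - 4 \left(-5 + 5\right) \left(B + B\right) = - 4 \cdot 0 \cdot 2 B = \left(-4\right) 0 = 0$)
$r{\left(j,K \right)} = \left(-2 + K\right) \left(4 + K\right)$
$T{\left(s,b \right)} = 7$ ($T{\left(s,b \right)} = \left(-8 + \left(-4\right)^{2} + 2 \left(-4\right)\right) b + 7 = \left(-8 + 16 - 8\right) b + 7 = 0 b + 7 = 0 + 7 = 7$)
$-556 + T{\left(13,-36 \right)} = -556 + 7 = -549$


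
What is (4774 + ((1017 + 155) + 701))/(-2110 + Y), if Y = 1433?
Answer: -6647/677 ≈ -9.8183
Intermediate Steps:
(4774 + ((1017 + 155) + 701))/(-2110 + Y) = (4774 + ((1017 + 155) + 701))/(-2110 + 1433) = (4774 + (1172 + 701))/(-677) = (4774 + 1873)*(-1/677) = 6647*(-1/677) = -6647/677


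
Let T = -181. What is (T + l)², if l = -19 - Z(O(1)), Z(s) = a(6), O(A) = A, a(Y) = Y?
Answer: 42436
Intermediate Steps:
Z(s) = 6
l = -25 (l = -19 - 1*6 = -19 - 6 = -25)
(T + l)² = (-181 - 25)² = (-206)² = 42436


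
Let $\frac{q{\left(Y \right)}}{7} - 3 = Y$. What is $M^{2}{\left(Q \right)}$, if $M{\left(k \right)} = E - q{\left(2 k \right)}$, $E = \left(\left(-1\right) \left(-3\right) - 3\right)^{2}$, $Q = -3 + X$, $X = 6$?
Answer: $3969$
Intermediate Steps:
$Q = 3$ ($Q = -3 + 6 = 3$)
$q{\left(Y \right)} = 21 + 7 Y$
$E = 0$ ($E = \left(3 - 3\right)^{2} = 0^{2} = 0$)
$M{\left(k \right)} = -21 - 14 k$ ($M{\left(k \right)} = 0 - \left(21 + 7 \cdot 2 k\right) = 0 - \left(21 + 14 k\right) = -21 - 14 k$)
$M^{2}{\left(Q \right)} = \left(-21 - 42\right)^{2} = \left(-63\right)^{2} = 3969$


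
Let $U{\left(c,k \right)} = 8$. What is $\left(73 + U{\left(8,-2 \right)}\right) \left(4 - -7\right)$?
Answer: $891$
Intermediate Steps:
$\left(73 + U{\left(8,-2 \right)}\right) \left(4 - -7\right) = \left(73 + 8\right) \left(4 - -7\right) = 81 \left(4 + 7\right) = 81 \cdot 11 = 891$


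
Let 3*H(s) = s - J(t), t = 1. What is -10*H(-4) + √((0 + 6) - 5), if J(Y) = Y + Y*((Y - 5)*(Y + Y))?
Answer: -9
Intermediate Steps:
J(Y) = Y + 2*Y²*(-5 + Y) (J(Y) = Y + Y*((-5 + Y)*(2*Y)) = Y + Y*(2*Y*(-5 + Y)) = Y + 2*Y²*(-5 + Y))
H(s) = 7/3 + s/3 (H(s) = (s - (1 - 10*1 + 2*1²))/3 = (s - (1 - 10 + 2*1))/3 = (s - (1 - 10 + 2))/3 = (s - (-7))/3 = (s - 1*(-7))/3 = (s + 7)/3 = (7 + s)/3 = 7/3 + s/3)
-10*H(-4) + √((0 + 6) - 5) = -10*(7/3 + (⅓)*(-4)) + √((0 + 6) - 5) = -10*(7/3 - 4/3) + √(6 - 5) = -10*1 + √1 = -10 + 1 = -9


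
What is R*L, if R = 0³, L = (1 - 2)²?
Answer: 0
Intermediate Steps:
L = 1 (L = (-1)² = 1)
R = 0
R*L = 0*1 = 0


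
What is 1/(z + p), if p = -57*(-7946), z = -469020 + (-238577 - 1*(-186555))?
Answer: -1/68120 ≈ -1.4680e-5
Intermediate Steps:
z = -521042 (z = -469020 + (-238577 + 186555) = -469020 - 52022 = -521042)
p = 452922
1/(z + p) = 1/(-521042 + 452922) = 1/(-68120) = -1/68120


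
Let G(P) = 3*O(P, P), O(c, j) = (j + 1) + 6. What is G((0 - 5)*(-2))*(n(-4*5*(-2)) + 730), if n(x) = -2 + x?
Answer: 39168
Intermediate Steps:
O(c, j) = 7 + j (O(c, j) = (1 + j) + 6 = 7 + j)
G(P) = 21 + 3*P (G(P) = 3*(7 + P) = 21 + 3*P)
G((0 - 5)*(-2))*(n(-4*5*(-2)) + 730) = (21 + 3*((0 - 5)*(-2)))*((-2 - 4*5*(-2)) + 730) = (21 + 3*(-5*(-2)))*((-2 - 20*(-2)) + 730) = (21 + 3*10)*((-2 + 40) + 730) = (21 + 30)*(38 + 730) = 51*768 = 39168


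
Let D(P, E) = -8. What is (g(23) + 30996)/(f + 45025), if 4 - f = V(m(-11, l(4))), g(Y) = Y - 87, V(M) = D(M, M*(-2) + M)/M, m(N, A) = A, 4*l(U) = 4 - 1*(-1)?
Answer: 154660/225177 ≈ 0.68684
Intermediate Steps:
l(U) = 5/4 (l(U) = (4 - 1*(-1))/4 = (4 + 1)/4 = (1/4)*5 = 5/4)
V(M) = -8/M
g(Y) = -87 + Y
f = 52/5 (f = 4 - (-8)/5/4 = 4 - (-8)*4/5 = 4 - 1*(-32/5) = 4 + 32/5 = 52/5 ≈ 10.400)
(g(23) + 30996)/(f + 45025) = ((-87 + 23) + 30996)/(52/5 + 45025) = (-64 + 30996)/(225177/5) = 30932*(5/225177) = 154660/225177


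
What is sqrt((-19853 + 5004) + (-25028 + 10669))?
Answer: 2*I*sqrt(7302) ≈ 170.9*I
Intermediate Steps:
sqrt((-19853 + 5004) + (-25028 + 10669)) = sqrt(-14849 - 14359) = sqrt(-29208) = 2*I*sqrt(7302)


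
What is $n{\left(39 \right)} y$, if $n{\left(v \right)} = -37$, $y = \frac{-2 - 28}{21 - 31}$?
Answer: $-111$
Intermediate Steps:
$y = 3$ ($y = - \frac{30}{-10} = \left(-30\right) \left(- \frac{1}{10}\right) = 3$)
$n{\left(39 \right)} y = \left(-37\right) 3 = -111$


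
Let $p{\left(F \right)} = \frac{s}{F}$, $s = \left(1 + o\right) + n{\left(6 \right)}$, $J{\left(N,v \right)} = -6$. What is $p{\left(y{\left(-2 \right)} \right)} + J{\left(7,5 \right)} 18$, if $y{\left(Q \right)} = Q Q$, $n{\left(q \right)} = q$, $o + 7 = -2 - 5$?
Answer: $- \frac{439}{4} \approx -109.75$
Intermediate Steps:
$o = -14$ ($o = -7 - 7 = -14$)
$y{\left(Q \right)} = Q^{2}$
$s = -7$ ($s = \left(1 - 14\right) + 6 = -13 + 6 = -7$)
$p{\left(F \right)} = - \frac{7}{F}$
$p{\left(y{\left(-2 \right)} \right)} + J{\left(7,5 \right)} 18 = - \frac{7}{\left(-2\right)^{2}} - 108 = - \frac{7}{4} - 108 = - \frac{439}{4}$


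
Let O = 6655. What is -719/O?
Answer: -719/6655 ≈ -0.10804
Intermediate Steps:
-719/O = -719/6655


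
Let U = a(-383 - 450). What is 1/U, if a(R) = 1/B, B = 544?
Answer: 544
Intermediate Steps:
a(R) = 1/544
U = 1/544 ≈ 0.0018382
1/U = 1/(1/544) = 544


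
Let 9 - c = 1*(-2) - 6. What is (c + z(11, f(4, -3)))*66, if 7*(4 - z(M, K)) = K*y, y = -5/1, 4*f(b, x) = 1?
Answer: 19569/14 ≈ 1397.8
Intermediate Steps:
f(b, x) = ¼ (f(b, x) = (¼)*1 = ¼)
y = -5 (y = -5*1 = -5)
c = 17 (c = 9 - (1*(-2) - 6) = 9 - (-2 - 6) = 9 - 1*(-8) = 9 + 8 = 17)
z(M, K) = 4 + 5*K/7 (z(M, K) = 4 - K*(-5)/7 = 4 - (-5)*K/7 = 4 + 5*K/7)
(c + z(11, f(4, -3)))*66 = (17 + (4 + (5/7)*(¼)))*66 = (17 + (4 + 5/28))*66 = (17 + 117/28)*66 = (593/28)*66 = 19569/14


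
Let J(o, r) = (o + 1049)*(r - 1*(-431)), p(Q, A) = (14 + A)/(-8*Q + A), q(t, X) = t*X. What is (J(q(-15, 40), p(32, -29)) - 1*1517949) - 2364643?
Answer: -70091938/19 ≈ -3.6890e+6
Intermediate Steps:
q(t, X) = X*t
p(Q, A) = (14 + A)/(A - 8*Q)
J(o, r) = (431 + r)*(1049 + o) (J(o, r) = (1049 + o)*(r + 431) = (1049 + o)*(431 + r) = (431 + r)*(1049 + o))
(J(q(-15, 40), p(32, -29)) - 1*1517949) - 2364643 = ((452119 + 431*(40*(-15)) + 1049*((14 - 29)/(-29 - 8*32)) + (40*(-15))*((14 - 29)/(-29 - 8*32))) - 1*1517949) - 2364643 = ((452119 + 431*(-600) + 1049*(-15/(-29 - 256)) - 600*(-15)/(-29 - 256)) - 1517949) - 2364643 = ((452119 - 258600 + 1049*(-15/(-285)) - 600*(-15)/(-285)) - 1517949) - 2364643 = ((452119 - 258600 + 1049*(-1/285*(-15)) - (-40)*(-15)/19) - 1517949) - 2364643 = ((452119 - 258600 + 1049*(1/19) - 600*1/19) - 1517949) - 2364643 = ((452119 - 258600 + 1049/19 - 600/19) - 1517949) - 2364643 = (3677310/19 - 1517949) - 2364643 = -25163721/19 - 2364643 = -70091938/19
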